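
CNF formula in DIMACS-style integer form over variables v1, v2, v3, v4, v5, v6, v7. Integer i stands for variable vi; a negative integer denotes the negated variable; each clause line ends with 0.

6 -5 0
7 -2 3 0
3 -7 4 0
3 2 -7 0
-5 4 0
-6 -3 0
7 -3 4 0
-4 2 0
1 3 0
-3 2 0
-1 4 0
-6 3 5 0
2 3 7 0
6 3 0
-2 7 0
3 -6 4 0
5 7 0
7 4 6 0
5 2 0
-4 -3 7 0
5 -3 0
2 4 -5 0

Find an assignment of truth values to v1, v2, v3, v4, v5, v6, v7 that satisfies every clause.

v1 = T, v2 = T, v3 = F, v4 = T, v5 = T, v6 = T, v7 = T

Check each clause:
  1. (~v5 \/ v6) — v6 is true.
  2. (v7 \/ ~v2 \/ v3) — v7 is true.
  3. (v4 \/ ~v7 \/ v3) — v4 is true.
  4. (~v7 \/ v3 \/ v2) — v2 is true.
  5. (~v5 \/ v4) — v4 is true.
  6. (~v6 \/ ~v3) — ~v3 is true.
  7. (v4 \/ v7 \/ ~v3) — v4 is true.
  8. (v2 \/ ~v4) — v2 is true.
  9. (v3 \/ v1) — v1 is true.
  10. (~v3 \/ v2) — v2 is true.
  11. (~v1 \/ v4) — v4 is true.
  12. (v5 \/ ~v6 \/ v3) — v5 is true.
  13. (v3 \/ v7 \/ v2) — v2 is true.
  14. (v6 \/ v3) — v6 is true.
  15. (~v2 \/ v7) — v7 is true.
  16. (v3 \/ v4 \/ ~v6) — v4 is true.
  17. (v7 \/ v5) — v5 is true.
  18. (v7 \/ v4 \/ v6) — v4 is true.
  19. (v5 \/ v2) — v2 is true.
  20. (~v3 \/ v7 \/ ~v4) — ~v3 is true.
  21. (~v3 \/ v5) — v5 is true.
  22. (v4 \/ ~v5 \/ v2) — v2 is true.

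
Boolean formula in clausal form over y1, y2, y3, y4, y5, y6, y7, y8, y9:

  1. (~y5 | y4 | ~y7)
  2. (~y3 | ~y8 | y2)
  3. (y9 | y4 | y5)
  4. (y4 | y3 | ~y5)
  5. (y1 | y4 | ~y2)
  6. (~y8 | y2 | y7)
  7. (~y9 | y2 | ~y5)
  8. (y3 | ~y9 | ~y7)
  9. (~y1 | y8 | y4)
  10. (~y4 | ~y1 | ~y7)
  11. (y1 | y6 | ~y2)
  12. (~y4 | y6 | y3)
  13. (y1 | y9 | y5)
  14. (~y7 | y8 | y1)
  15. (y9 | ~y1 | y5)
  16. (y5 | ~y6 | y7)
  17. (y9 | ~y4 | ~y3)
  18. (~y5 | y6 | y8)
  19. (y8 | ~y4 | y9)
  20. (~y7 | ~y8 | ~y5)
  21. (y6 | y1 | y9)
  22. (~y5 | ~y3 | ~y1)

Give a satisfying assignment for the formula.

Branch on y1: take y1 = False.
For the remaining variables, y2 = True, y3 = False, y4 = True, y5 = True, y6 = True, y7 = False, y8 = True, y9 = True works.
Every clause has at least one true literal under this assignment.

y1 = F, y2 = T, y3 = F, y4 = T, y5 = T, y6 = T, y7 = F, y8 = T, y9 = T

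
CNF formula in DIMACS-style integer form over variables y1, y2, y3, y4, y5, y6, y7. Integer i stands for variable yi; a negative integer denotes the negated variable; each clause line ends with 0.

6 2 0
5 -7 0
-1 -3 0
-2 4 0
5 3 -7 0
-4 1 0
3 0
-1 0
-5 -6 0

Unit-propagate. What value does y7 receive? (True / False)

False

Unit clause (y3) sets y3 = True.
From (~y3 | ~y1) and y3 = True: y1 = False.
(y1 | ~y4): since y1 = False, the clause reduces to (~y4). y4 = False.
(y4 | ~y2): since y4 = False, the clause reduces to (~y2). y2 = False.
(y6 | y2): since y2 = False, the clause reduces to (y6). y6 = True.
(~y5 | ~y6): since y6 = True, the clause reduces to (~y5). y5 = False.
In (y5 | ~y7), y5 is now false; ~y7 must hold, so y7 = False.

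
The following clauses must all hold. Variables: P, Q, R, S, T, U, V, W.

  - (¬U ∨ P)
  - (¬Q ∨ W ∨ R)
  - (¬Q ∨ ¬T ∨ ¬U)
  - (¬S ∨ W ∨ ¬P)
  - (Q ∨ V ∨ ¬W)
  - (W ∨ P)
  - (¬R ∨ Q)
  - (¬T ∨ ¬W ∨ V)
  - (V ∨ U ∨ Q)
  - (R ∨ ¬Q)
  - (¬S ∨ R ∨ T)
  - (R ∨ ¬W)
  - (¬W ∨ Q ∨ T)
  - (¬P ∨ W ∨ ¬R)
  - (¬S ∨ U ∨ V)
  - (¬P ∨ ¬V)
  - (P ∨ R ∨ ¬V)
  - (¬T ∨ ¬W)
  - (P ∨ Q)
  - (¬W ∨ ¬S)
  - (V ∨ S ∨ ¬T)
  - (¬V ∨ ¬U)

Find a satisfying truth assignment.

P=F  Q=T  R=T  S=F  T=F  U=F  V=F  W=T

Check each clause:
  1. (P ∨ ¬U) — ¬U is true.
  2. (W ∨ R ∨ ¬Q) — W is true.
  3. (¬T ∨ ¬U ∨ ¬Q) — ¬U is true.
  4. (W ∨ ¬P ∨ ¬S) — W is true.
  5. (¬W ∨ Q ∨ V) — Q is true.
  6. (P ∨ W) — W is true.
  7. (¬R ∨ Q) — Q is true.
  8. (¬T ∨ ¬W ∨ V) — ¬T is true.
  9. (V ∨ U ∨ Q) — Q is true.
  10. (R ∨ ¬Q) — R is true.
  11. (T ∨ ¬S ∨ R) — R is true.
  12. (¬W ∨ R) — R is true.
  13. (Q ∨ T ∨ ¬W) — Q is true.
  14. (W ∨ ¬P ∨ ¬R) — W is true.
  15. (¬S ∨ U ∨ V) — ¬S is true.
  16. (¬P ∨ ¬V) — ¬V is true.
  17. (R ∨ P ∨ ¬V) — R is true.
  18. (¬T ∨ ¬W) — ¬T is true.
  19. (P ∨ Q) — Q is true.
  20. (¬S ∨ ¬W) — ¬S is true.
  21. (V ∨ S ∨ ¬T) — ¬T is true.
  22. (¬U ∨ ¬V) — ¬V is true.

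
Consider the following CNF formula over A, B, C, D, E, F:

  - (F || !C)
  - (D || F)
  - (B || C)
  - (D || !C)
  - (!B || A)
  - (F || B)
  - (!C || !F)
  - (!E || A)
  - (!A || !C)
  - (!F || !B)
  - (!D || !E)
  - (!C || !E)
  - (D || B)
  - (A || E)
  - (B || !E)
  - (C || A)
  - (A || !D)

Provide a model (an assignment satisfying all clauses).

A=1  B=1  C=0  D=1  E=0  F=0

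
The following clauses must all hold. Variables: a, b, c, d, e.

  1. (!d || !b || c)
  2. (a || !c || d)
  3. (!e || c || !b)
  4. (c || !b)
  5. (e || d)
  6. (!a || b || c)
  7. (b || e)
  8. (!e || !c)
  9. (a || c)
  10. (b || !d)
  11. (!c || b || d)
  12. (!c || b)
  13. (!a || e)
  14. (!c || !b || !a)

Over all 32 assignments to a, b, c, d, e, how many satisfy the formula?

1

Satisfying assignments:
  a=0 b=1 c=1 d=1 e=0
That's 1 in total.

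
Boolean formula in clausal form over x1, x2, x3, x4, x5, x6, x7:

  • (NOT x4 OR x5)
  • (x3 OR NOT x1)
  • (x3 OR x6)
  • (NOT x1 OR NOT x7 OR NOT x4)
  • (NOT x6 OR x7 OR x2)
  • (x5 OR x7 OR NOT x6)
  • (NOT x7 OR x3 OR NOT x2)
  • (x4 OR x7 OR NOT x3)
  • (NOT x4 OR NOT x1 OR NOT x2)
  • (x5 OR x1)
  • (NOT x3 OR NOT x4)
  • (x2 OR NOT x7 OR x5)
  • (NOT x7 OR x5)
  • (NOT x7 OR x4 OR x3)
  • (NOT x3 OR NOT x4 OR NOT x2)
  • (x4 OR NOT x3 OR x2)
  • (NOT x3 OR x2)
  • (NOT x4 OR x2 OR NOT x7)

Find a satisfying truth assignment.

x1=T, x2=T, x3=T, x4=F, x5=T, x6=F, x7=T

Pure literal: x5 appears only positively; assign x5 = True.
Try x1 = True.
  then x3 is forced to True.
  then x4 is forced to False.
  then x7 is forced to True.
  then x2 is forced to True.
x6 is now unconstrained; take x6 = False.
Every clause has at least one true literal under this assignment.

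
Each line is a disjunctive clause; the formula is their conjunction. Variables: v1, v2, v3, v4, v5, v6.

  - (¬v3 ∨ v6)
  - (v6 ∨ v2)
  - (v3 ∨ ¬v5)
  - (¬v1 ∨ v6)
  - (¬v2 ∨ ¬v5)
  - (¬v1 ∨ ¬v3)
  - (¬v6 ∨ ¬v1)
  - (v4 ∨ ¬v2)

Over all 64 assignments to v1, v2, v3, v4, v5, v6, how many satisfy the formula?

9

Split on v6, then v1.
  v6=1, v1=1: a clause becomes empty — 0.
  v6=1, v1=0: 8 of the 16 assignments to (v2,v3,v4,v5) work.
  v6=0, v1=1: a clause becomes empty — 0.
  v6=0, v1=0: remaining (v2,v3,v4,v5) ∈ {(1,0,1,0)} — 1.
Total: 0 + 8 + 0 + 1 = 9.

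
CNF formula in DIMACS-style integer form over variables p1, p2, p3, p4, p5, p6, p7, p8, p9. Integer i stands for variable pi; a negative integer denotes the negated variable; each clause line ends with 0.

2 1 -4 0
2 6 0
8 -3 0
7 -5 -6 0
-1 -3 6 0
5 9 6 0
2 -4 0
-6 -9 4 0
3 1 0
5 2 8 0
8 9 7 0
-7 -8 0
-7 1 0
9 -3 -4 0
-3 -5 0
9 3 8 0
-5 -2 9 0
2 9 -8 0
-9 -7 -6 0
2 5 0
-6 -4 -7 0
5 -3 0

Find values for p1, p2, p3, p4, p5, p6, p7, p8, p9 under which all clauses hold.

p1 = T  p2 = T  p3 = F  p4 = F  p5 = T  p6 = F  p7 = F  p8 = F  p9 = T

Set p1 = True and propagate.
Set p2 = True and propagate.
The remaining clauses are satisfied by p3 = False, p4 = False, p5 = True, p6 = False, p7 = False, p8 = False, p9 = True.
Every clause has at least one true literal under this assignment.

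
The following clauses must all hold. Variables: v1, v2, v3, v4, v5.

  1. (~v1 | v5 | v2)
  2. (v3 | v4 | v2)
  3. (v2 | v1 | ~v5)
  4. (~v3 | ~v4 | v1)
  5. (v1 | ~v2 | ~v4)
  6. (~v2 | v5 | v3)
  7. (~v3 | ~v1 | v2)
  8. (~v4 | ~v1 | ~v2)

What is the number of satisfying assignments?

9

Split on v2, then v1.
  v2=T, v1=T: remaining (v3,v4,v5) ∈ {(F,F,T); (T,F,F); (T,F,T)} — 3.
  v2=T, v1=F: remaining (v3,v4,v5) ∈ {(F,F,T); (T,F,F); (T,F,T)} — 3.
  v2=F, v1=T: remaining (v3,v4,v5) ∈ {(F,T,T)} — 1.
  v2=F, v1=F: remaining (v3,v4,v5) ∈ {(F,T,F); (T,F,F)} — 2.
Total: 3 + 3 + 1 + 2 = 9.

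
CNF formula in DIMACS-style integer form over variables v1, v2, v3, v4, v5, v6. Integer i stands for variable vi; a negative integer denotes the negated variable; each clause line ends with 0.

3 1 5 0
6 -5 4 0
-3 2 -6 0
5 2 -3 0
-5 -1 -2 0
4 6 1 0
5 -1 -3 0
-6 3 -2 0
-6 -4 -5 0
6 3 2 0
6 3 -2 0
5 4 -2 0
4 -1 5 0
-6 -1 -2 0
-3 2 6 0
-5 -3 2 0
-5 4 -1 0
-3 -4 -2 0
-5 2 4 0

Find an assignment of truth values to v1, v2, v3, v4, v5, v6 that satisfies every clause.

v1=F  v2=T  v3=T  v4=F  v5=T  v6=T

Branch on v1: take v1 = False.
Set v2 = True and propagate.
Set v3 = True and propagate.
  then v4 is forced to False.
  then v6 is forced to True.
  then v5 is forced to True.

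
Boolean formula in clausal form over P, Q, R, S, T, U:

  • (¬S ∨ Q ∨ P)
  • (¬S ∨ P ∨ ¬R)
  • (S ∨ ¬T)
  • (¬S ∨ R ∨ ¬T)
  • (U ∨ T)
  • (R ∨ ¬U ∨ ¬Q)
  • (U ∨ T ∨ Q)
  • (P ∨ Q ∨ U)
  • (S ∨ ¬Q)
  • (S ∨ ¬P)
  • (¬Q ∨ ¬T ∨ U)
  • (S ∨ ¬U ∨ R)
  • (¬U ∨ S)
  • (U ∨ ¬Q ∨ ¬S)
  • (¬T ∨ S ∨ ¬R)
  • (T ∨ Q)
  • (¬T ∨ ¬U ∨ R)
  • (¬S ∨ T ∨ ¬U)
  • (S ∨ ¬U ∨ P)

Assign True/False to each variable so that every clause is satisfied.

P = T, Q = F, R = T, S = T, T = T, U = F

Try P = True.
  then S is forced to True.
The remaining clauses are satisfied by Q = False, R = True, T = True, U = False.
Check each clause:
  1. (P ∨ Q ∨ ¬S) — P is true.
  2. (¬S ∨ P ∨ ¬R) — P is true.
  3. (¬T ∨ S) — S is true.
  4. (¬T ∨ ¬S ∨ R) — R is true.
  5. (U ∨ T) — T is true.
  6. (R ∨ ¬Q ∨ ¬U) — ¬U is true.
  7. (Q ∨ U ∨ T) — T is true.
  8. (Q ∨ P ∨ U) — P is true.
  9. (¬Q ∨ S) — S is true.
  10. (¬P ∨ S) — S is true.
  11. (¬T ∨ U ∨ ¬Q) — ¬Q is true.
  12. (¬U ∨ R ∨ S) — ¬U is true.
  13. (S ∨ ¬U) — ¬U is true.
  14. (¬Q ∨ ¬S ∨ U) — ¬Q is true.
  15. (S ∨ ¬T ∨ ¬R) — S is true.
  16. (Q ∨ T) — T is true.
  17. (¬T ∨ R ∨ ¬U) — R is true.
  18. (¬S ∨ ¬U ∨ T) — ¬U is true.
  19. (S ∨ P ∨ ¬U) — P is true.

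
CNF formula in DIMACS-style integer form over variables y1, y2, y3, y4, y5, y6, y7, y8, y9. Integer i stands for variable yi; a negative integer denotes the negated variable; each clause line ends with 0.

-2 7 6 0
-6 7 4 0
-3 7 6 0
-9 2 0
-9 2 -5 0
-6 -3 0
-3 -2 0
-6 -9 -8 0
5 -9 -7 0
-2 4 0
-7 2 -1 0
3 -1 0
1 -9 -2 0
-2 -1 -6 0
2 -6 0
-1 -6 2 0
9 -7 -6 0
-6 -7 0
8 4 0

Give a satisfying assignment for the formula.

y1=0, y2=0, y3=1, y4=1, y5=1, y6=0, y7=1, y8=0, y9=0

y4 occurs only positively in the remaining clauses — set y4 = True.
Set y1 = False and propagate.
Branch on y2: take y2 = False.
  then y9 is forced to False.
  then y6 is forced to False.
The remaining clauses are satisfied by y3 = True, y5 = True, y7 = True, y8 = False.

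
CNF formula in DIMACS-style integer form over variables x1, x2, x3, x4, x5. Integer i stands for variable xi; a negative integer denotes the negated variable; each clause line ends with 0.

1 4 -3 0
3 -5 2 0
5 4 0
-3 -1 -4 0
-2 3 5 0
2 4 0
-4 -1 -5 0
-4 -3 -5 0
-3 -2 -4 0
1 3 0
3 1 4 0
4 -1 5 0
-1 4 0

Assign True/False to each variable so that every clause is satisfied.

Set x1 = True and propagate.
  then x4 is forced to True.
  then x3 is forced to False.
  then x5 is forced to False.
  then x2 is forced to False.
Every clause has at least one true literal under this assignment.

x1 = T, x2 = F, x3 = F, x4 = T, x5 = F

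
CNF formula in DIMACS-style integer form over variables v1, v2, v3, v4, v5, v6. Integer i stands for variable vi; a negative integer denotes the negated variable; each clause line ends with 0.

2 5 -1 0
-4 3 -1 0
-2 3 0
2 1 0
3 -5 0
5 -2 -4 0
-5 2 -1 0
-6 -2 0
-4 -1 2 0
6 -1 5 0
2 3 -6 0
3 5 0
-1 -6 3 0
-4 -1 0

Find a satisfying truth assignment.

v1=0  v2=1  v3=1  v4=0  v5=0  v6=0

Check each clause:
  1. (~v1 \/ v5 \/ v2) — v2 is true.
  2. (v3 \/ ~v4 \/ ~v1) — v3 is true.
  3. (v3 \/ ~v2) — v3 is true.
  4. (v2 \/ v1) — v2 is true.
  5. (~v5 \/ v3) — v3 is true.
  6. (v5 \/ ~v2 \/ ~v4) — ~v4 is true.
  7. (v2 \/ ~v1 \/ ~v5) — v2 is true.
  8. (~v6 \/ ~v2) — ~v6 is true.
  9. (v2 \/ ~v1 \/ ~v4) — v2 is true.
  10. (~v1 \/ v5 \/ v6) — ~v1 is true.
  11. (v3 \/ ~v6 \/ v2) — v3 is true.
  12. (v5 \/ v3) — v3 is true.
  13. (~v6 \/ v3 \/ ~v1) — ~v6 is true.
  14. (~v4 \/ ~v1) — ~v4 is true.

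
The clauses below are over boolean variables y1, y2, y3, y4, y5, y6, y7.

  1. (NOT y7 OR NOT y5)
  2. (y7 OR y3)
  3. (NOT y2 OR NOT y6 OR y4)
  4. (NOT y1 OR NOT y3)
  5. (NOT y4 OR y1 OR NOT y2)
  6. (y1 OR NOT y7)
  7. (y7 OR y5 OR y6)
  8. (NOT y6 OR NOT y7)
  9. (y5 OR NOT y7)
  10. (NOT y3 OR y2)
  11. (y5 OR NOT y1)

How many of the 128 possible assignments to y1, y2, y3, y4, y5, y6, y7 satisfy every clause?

1

The models are:
  y1=F y2=T y3=T y4=F y5=T y6=F y7=F
That's 1 in total.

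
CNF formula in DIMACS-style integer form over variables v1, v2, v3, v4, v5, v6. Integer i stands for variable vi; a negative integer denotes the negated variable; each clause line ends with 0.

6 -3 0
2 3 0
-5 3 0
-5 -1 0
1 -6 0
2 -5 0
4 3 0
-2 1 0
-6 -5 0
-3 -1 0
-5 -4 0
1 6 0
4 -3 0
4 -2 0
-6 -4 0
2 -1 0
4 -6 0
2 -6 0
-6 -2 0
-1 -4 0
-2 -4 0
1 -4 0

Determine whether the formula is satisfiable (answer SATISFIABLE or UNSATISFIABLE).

v4 = True:
  propagation gives v5=False, v6=False, v3=False, v2=True; an empty clause results — contradiction.
v4 = False:
  propagation gives v3=True; an empty clause results — contradiction.
Every branch closes, so no satisfying assignment exists.

UNSATISFIABLE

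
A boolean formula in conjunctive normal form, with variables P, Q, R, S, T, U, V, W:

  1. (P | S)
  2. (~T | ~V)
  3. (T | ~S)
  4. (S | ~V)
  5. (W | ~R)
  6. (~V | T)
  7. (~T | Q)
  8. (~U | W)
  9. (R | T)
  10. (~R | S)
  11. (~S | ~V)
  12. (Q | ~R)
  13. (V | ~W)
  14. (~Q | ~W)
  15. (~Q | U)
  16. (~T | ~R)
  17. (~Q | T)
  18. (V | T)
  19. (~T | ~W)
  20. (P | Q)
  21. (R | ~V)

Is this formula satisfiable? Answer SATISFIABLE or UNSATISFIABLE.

UNSATISFIABLE

T = True:
  propagation gives V=False, Q=True, W=False, R=False; an empty clause results — contradiction.
T = False:
  propagation gives S=False, P=True, V=False; an empty clause results — contradiction.
Every branch closes, so no satisfying assignment exists.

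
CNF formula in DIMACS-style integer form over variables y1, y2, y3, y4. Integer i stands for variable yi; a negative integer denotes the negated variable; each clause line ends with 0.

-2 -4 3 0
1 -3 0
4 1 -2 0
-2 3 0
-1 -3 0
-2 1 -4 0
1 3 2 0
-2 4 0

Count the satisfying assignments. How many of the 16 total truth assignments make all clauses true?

2

Satisfying assignments:
  y1=1 y2=0 y3=0 y4=0
  y1=1 y2=0 y3=0 y4=1
Count: 2.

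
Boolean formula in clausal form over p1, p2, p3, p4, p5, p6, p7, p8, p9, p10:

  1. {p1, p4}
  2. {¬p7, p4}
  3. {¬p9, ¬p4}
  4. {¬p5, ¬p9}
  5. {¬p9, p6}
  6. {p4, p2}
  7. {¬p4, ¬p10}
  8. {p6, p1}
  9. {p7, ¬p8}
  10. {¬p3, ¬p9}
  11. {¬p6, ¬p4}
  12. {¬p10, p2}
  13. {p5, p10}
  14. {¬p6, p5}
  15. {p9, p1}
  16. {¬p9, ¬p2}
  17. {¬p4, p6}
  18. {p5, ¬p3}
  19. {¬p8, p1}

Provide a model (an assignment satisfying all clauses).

p1=True  p2=True  p3=True  p4=False  p5=True  p6=False  p7=False  p8=False  p9=False  p10=True

Pure literal: p1 appears only positively; assign p1 = True.
Pure literal: p8 appears only negated; assign p8 = False.
Try p2 = True.
  then p9 is forced to False.
Set p3 = True and propagate.
  then p5 is forced to True.
The remaining clauses are satisfied by p4 = False, p6 = False, p7 = False, p10 = True.
Every clause has at least one true literal under this assignment.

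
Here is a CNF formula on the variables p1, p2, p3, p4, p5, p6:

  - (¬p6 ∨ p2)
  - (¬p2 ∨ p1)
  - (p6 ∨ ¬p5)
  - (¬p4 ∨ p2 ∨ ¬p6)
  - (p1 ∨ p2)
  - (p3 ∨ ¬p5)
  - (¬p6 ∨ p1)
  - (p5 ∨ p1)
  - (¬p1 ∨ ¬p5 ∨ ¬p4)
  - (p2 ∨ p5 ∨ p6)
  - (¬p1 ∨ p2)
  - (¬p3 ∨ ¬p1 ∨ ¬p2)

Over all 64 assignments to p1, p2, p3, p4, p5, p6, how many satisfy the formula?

The models are:
  p1=1 p2=1 p3=0 p4=0 p5=0 p6=0
  p1=1 p2=1 p3=0 p4=0 p5=0 p6=1
  p1=1 p2=1 p3=0 p4=1 p5=0 p6=0
  p1=1 p2=1 p3=0 p4=1 p5=0 p6=1
Count: 4.

4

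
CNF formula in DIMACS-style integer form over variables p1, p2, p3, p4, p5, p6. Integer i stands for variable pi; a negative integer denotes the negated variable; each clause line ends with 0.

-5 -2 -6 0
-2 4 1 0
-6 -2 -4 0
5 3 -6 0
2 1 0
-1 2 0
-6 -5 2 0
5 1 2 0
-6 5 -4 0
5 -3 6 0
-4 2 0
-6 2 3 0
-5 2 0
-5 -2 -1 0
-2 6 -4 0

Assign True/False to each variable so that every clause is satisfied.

p1=1, p2=1, p3=0, p4=0, p5=0, p6=0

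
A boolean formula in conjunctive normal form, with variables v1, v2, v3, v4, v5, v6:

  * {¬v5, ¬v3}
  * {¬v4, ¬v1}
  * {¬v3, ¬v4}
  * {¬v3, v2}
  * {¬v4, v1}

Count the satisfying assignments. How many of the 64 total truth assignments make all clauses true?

20

Case analysis on v3 and v4:
  v3=T, v4=T: a clause becomes empty — 0.
  v3=T, v4=F: remaining (v1,v2,v5,v6) ∈ {(F,T,F,F); (F,T,F,T); (T,T,F,F); (T,T,F,T)} — 4.
  v3=F, v4=T: a clause becomes empty — 0.
  v3=F, v4=F: v1, v2, v5, v6 free → 2^4 = 16.
Total: 0 + 4 + 0 + 16 = 20.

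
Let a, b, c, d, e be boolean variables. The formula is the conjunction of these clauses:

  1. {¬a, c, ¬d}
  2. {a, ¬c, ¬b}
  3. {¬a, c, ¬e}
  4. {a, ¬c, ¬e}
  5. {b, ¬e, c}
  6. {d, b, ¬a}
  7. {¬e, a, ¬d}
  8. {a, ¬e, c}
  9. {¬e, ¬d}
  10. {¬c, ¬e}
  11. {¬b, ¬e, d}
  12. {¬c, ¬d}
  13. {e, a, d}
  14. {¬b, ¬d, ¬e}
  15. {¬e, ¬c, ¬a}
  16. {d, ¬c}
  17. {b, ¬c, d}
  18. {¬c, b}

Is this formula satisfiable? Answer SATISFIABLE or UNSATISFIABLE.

Set a = True and propagate.
For the remaining variables, b = True, c = False, d = False, e = False works.
So a=T, b=T, c=F, d=F, e=F is a satisfying assignment.

SATISFIABLE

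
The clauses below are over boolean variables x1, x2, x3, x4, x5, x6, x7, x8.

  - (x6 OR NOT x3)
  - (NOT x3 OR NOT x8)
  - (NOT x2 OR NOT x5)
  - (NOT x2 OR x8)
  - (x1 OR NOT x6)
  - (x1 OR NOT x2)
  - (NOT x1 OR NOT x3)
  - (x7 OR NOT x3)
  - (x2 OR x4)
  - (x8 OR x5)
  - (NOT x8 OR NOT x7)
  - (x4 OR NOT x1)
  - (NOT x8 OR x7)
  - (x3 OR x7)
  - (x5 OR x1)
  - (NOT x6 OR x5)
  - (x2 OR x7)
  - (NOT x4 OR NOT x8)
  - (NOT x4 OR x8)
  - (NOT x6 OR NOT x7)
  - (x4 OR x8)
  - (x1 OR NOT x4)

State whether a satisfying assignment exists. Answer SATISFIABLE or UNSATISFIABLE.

UNSATISFIABLE

x8 = True:
  propagation gives x3=False, x7=False; an empty clause results — contradiction.
x8 = False:
  propagation gives x2=False, x4=True; an empty clause results — contradiction.
Every branch closes, so no satisfying assignment exists.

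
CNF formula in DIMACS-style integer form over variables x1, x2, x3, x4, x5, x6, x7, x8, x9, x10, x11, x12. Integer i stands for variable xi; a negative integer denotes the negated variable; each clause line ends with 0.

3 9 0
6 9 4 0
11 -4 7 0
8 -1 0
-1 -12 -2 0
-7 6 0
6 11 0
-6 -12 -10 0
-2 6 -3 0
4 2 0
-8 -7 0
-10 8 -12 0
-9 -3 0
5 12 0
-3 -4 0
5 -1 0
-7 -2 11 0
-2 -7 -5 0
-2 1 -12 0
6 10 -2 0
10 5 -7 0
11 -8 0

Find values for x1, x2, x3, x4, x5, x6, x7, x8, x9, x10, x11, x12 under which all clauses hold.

x1 = True, x2 = True, x3 = False, x4 = True, x5 = True, x6 = True, x7 = False, x8 = True, x9 = True, x10 = False, x11 = True, x12 = False

x11 occurs only positively in the remaining clauses — set x11 = True.
Try x1 = True.
  then x8 is forced to True.
  then x7 is forced to False.
  then x5 is forced to True.
Try x2 = True.
  then x12 is forced to False.
Branch on x3: take x3 = False.
  then x9 is forced to True.
For the remaining variables, x4 = True, x6 = True, x10 = False works.
Every clause has at least one true literal under this assignment.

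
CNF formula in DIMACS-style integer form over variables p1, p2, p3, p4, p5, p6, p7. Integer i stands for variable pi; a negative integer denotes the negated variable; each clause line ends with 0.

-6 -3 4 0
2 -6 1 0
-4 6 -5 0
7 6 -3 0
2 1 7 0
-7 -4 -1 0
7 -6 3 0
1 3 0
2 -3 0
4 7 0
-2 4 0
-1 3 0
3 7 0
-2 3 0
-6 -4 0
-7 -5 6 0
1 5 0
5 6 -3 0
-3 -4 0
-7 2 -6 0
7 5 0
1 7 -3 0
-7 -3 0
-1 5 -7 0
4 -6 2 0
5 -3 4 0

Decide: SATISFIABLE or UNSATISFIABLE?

UNSATISFIABLE

p3 = True:
  propagation gives p2=True, p4=True; an empty clause results — contradiction.
p3 = False:
  propagation gives p1=True; an empty clause results — contradiction.
Every branch closes, so no satisfying assignment exists.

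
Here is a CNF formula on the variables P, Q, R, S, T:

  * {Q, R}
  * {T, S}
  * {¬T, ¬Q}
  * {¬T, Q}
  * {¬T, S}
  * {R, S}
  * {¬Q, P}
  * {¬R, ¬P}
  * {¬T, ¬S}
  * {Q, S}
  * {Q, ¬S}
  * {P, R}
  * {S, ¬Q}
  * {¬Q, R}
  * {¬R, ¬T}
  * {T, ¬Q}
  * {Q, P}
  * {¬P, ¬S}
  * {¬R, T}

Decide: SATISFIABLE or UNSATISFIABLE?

UNSATISFIABLE

Q = True:
  propagation gives T=False; an empty clause results — contradiction.
Q = False:
  propagation gives R=True, T=False; an empty clause results — contradiction.
Every branch closes, so no satisfying assignment exists.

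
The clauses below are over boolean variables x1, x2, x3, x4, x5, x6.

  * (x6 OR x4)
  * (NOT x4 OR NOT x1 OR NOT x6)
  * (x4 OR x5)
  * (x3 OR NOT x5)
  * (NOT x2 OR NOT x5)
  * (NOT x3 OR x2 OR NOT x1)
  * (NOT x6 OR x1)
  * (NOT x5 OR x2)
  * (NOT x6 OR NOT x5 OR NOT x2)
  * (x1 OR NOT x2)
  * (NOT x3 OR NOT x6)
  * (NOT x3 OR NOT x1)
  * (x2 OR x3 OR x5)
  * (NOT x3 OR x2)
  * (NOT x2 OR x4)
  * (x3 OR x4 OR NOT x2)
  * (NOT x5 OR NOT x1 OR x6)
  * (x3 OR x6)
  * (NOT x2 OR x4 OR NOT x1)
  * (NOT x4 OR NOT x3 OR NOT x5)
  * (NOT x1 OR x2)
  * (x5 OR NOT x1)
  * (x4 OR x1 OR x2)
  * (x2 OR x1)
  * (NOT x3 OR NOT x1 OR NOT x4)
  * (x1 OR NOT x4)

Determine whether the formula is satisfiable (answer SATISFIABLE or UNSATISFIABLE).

UNSATISFIABLE

x1 = True:
  propagation gives x3=False, x5=False; an empty clause results — contradiction.
x1 = False:
  propagation gives x6=False, x4=True; an empty clause results — contradiction.
Every branch closes, so no satisfying assignment exists.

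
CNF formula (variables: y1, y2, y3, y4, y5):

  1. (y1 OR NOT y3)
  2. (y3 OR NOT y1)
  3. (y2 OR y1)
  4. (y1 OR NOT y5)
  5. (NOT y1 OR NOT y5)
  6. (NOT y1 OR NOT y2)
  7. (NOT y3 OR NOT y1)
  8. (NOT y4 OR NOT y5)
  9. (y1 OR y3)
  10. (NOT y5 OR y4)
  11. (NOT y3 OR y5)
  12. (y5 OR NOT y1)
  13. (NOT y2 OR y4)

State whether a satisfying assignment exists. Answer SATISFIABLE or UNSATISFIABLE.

UNSATISFIABLE

y1 = True:
  propagation gives y3=True; an empty clause results — contradiction.
y1 = False:
  propagation gives y3=False; an empty clause results — contradiction.
Every branch closes, so no satisfying assignment exists.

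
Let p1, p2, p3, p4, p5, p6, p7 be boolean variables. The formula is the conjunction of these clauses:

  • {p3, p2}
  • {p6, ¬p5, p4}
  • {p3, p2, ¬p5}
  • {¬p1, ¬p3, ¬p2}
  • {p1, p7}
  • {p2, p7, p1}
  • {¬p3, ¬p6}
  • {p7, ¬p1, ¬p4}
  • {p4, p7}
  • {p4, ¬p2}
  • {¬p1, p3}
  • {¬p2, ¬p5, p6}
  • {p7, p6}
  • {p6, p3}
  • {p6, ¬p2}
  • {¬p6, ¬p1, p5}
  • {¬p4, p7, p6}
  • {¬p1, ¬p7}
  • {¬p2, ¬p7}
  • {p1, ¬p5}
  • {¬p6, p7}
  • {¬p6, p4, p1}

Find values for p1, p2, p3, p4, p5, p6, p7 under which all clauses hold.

p1=0  p2=0  p3=1  p4=0  p5=0  p6=0  p7=1

Check each clause:
  1. {p3, p2} — p3 is true.
  2. {¬p5, p4, p6} — ¬p5 is true.
  3. {p2, p3, ¬p5} — p3 is true.
  4. {¬p1, ¬p3, ¬p2} — ¬p2 is true.
  5. {p7, p1} — p7 is true.
  6. {p1, p2, p7} — p7 is true.
  7. {¬p3, ¬p6} — ¬p6 is true.
  8. {¬p4, p7, ¬p1} — ¬p4 is true.
  9. {p4, p7} — p7 is true.
  10. {p4, ¬p2} — ¬p2 is true.
  11. {p3, ¬p1} — p3 is true.
  12. {p6, ¬p2, ¬p5} — ¬p5 is true.
  13. {p7, p6} — p7 is true.
  14. {p6, p3} — p3 is true.
  15. {p6, ¬p2} — ¬p2 is true.
  16. {p5, ¬p1, ¬p6} — ¬p6 is true.
  17. {p6, ¬p4, p7} — ¬p4 is true.
  18. {¬p1, ¬p7} — ¬p1 is true.
  19. {¬p2, ¬p7} — ¬p2 is true.
  20. {p1, ¬p5} — ¬p5 is true.
  21. {p7, ¬p6} — ¬p6 is true.
  22. {p1, p4, ¬p6} — ¬p6 is true.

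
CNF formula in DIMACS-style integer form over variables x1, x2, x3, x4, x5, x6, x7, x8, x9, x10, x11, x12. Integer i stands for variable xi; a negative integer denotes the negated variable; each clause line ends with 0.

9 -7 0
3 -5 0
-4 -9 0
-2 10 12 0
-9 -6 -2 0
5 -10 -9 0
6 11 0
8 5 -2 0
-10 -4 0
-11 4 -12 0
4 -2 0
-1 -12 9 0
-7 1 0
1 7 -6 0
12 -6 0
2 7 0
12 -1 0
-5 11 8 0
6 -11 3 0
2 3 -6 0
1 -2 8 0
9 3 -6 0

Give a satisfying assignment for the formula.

x1 = 1, x2 = 0, x3 = 1, x4 = 0, x5 = 0, x6 = 1, x7 = 1, x8 = 1, x9 = 1, x10 = 0, x11 = 0, x12 = 1

x3 occurs only positively in the remaining clauses — set x3 = True.
Pure literal: x8 appears only positively; assign x8 = True.
Branch on x1: take x1 = True.
  then x12 is forced to True.
  then x9 is forced to True.
  then x4 is forced to False.
  then x11 is forced to False.
  then x6 is forced to True.
  then x2 is forced to False.
  then x7 is forced to True.
Try x5 = False.
  then x10 is forced to False.
Every clause has at least one true literal under this assignment.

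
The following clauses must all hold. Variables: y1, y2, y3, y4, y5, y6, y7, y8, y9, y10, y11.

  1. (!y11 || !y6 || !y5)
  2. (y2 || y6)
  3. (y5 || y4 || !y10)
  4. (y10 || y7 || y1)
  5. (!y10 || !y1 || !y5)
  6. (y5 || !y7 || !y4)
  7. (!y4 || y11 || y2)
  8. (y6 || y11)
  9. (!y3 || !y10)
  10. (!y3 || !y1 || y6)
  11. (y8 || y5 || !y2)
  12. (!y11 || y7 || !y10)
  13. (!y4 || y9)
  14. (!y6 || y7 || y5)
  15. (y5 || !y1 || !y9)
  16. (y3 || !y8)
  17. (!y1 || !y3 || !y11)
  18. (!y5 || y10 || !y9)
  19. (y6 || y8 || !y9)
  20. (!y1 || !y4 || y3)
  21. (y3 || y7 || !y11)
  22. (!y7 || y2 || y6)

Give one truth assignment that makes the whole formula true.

y1=T  y2=F  y3=F  y4=F  y5=T  y6=T  y7=T  y8=F  y9=F  y10=F  y11=F

Try y1 = True.
For the remaining variables, y2 = False, y3 = False, y4 = False, y5 = True, y6 = True, y7 = True, y8 = False, y9 = False, y10 = False, y11 = False works.
Every clause has at least one true literal under this assignment.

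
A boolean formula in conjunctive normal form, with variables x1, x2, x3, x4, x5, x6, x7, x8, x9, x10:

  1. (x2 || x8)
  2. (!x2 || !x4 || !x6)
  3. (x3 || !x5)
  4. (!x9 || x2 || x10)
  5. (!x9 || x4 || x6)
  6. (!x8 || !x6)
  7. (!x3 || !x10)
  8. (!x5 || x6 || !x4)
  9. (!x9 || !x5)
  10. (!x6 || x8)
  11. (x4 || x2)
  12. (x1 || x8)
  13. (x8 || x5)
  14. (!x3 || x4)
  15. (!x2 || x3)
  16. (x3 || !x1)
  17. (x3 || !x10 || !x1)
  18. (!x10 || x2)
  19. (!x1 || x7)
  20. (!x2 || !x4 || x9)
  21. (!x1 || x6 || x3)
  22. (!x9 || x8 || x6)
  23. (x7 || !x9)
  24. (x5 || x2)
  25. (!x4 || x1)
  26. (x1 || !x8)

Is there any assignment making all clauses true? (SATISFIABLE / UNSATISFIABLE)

Pure literal: x7 appears only positively; assign x7 = True.
Branch on x1: take x1 = True.
  then x3 is forced to True.
  then x10 is forced to False.
  then x4 is forced to True.
For the remaining variables, x2 = True, x5 = False, x6 = False, x8 = True, x9 = True works.
So x1 = T, x2 = T, x3 = T, x4 = T, x5 = F, x6 = F, x7 = T, x8 = T, x9 = T, x10 = F is a satisfying assignment.

SATISFIABLE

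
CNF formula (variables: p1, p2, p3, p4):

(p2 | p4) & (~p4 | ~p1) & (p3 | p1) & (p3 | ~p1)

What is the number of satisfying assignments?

Satisfying assignments:
  p1=0 p2=0 p3=1 p4=1
  p1=0 p2=1 p3=1 p4=0
  p1=0 p2=1 p3=1 p4=1
  p1=1 p2=1 p3=1 p4=0
Count: 4.

4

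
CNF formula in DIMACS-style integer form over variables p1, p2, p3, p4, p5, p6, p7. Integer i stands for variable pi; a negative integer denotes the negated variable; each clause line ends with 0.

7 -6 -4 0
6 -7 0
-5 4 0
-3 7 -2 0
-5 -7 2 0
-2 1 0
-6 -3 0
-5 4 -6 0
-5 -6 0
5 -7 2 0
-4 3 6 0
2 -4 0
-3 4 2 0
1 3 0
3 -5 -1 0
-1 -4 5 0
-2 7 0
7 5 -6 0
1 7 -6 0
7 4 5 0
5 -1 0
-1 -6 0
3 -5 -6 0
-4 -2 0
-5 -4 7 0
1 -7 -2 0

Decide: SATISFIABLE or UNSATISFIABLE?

UNSATISFIABLE

p5 = True:
  propagation gives p4=True, p6=False, p7=False; an empty clause results — contradiction.
p5 = False:
  propagation gives p1=False, p2=False, p7=False, p4=False; an empty clause results — contradiction.
Every branch closes, so no satisfying assignment exists.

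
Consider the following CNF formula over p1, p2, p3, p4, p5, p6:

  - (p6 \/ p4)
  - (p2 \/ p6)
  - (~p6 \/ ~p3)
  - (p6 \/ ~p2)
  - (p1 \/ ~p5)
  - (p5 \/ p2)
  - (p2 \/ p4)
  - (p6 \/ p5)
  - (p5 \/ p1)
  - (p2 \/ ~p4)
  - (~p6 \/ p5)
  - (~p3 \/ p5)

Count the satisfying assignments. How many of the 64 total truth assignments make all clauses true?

Satisfying assignments:
  p1=T p2=T p3=F p4=F p5=T p6=T
  p1=T p2=T p3=F p4=T p5=T p6=T
Count: 2.

2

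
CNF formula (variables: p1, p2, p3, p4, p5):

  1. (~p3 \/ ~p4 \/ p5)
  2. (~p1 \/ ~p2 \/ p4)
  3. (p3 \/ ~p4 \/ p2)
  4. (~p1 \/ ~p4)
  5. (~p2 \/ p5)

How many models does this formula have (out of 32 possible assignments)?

13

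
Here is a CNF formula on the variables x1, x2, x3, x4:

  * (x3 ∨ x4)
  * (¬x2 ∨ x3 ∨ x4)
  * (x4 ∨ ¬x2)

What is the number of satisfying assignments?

10

Split on x4, then x2.
  x4=T, x2=T: remaining (x1,x3) ∈ {(F,F); (F,T); (T,F); (T,T)} — 4.
  x4=T, x2=F: remaining (x1,x3) ∈ {(F,F); (F,T); (T,F); (T,T)} — 4.
  x4=F, x2=T: a clause becomes empty — 0.
  x4=F, x2=F: remaining (x1,x3) ∈ {(F,T); (T,T)} — 2.
Total: 4 + 4 + 0 + 2 = 10.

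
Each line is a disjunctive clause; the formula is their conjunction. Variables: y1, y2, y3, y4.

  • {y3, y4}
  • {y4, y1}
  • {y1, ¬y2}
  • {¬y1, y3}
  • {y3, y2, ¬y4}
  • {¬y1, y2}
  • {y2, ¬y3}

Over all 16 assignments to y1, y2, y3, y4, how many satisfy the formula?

The models are:
  y1=1 y2=1 y3=1 y4=0
  y1=1 y2=1 y3=1 y4=1
Count: 2.

2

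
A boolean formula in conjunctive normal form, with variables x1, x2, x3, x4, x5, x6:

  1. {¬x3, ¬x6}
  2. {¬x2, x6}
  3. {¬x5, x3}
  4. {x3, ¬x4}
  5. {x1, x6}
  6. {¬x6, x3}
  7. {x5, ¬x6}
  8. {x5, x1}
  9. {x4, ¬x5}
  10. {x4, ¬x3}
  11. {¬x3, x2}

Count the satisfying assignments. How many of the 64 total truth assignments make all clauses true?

1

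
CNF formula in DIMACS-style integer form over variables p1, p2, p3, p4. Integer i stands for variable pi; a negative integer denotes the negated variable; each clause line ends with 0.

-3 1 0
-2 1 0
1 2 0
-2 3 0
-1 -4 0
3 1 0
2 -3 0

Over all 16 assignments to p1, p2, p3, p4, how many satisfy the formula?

Satisfying assignments:
  p1=T p2=F p3=F p4=F
  p1=T p2=T p3=T p4=F
That's 2 in total.

2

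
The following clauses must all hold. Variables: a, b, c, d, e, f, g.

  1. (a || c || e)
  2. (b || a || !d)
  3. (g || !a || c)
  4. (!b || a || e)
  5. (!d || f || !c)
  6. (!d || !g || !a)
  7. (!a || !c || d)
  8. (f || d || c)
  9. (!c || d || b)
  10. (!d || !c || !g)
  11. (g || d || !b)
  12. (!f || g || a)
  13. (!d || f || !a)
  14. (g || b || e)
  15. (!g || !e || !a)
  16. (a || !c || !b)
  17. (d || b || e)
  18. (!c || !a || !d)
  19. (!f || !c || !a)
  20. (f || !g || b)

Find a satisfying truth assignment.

Set a = False and propagate.
Branch on b: take b = True.
  then e is forced to True.
  then c is forced to False.
Try d = True.
For the remaining variables, f = True, g = True works.

a=F, b=T, c=F, d=T, e=T, f=T, g=T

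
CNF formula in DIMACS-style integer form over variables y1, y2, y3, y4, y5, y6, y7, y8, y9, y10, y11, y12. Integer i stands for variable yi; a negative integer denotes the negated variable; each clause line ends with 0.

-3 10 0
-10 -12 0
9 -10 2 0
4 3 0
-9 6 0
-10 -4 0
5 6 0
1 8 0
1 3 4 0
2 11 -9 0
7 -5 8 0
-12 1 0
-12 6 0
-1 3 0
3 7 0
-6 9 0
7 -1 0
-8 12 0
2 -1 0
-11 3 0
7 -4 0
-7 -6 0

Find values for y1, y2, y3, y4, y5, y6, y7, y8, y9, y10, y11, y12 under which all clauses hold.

y1 = True, y2 = True, y3 = True, y4 = False, y5 = True, y6 = False, y7 = True, y8 = False, y9 = False, y10 = True, y11 = False, y12 = False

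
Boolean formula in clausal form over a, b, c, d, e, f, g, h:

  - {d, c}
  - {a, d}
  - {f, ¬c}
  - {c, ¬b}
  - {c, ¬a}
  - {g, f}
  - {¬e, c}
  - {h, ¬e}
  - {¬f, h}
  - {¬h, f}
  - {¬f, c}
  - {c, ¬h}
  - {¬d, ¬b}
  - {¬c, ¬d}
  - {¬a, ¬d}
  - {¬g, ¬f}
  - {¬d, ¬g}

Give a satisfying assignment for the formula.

Pure literal: b appears only negated; assign b = False.
Branch on a: take a = True.
  then c is forced to True.
  then f is forced to True.
  then h is forced to True.
  then d is forced to False.
  then g is forced to False.
e is now unconstrained; take e = True.

a=T  b=F  c=T  d=F  e=T  f=T  g=F  h=T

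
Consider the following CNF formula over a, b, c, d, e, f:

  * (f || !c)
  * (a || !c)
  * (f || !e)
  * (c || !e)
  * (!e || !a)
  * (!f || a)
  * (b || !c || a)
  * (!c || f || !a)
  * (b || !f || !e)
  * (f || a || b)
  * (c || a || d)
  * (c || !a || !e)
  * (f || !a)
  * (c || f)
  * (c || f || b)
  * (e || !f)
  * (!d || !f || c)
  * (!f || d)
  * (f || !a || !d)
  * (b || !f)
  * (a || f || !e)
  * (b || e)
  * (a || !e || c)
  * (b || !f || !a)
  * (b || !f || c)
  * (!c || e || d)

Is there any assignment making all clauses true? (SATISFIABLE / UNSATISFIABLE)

UNSATISFIABLE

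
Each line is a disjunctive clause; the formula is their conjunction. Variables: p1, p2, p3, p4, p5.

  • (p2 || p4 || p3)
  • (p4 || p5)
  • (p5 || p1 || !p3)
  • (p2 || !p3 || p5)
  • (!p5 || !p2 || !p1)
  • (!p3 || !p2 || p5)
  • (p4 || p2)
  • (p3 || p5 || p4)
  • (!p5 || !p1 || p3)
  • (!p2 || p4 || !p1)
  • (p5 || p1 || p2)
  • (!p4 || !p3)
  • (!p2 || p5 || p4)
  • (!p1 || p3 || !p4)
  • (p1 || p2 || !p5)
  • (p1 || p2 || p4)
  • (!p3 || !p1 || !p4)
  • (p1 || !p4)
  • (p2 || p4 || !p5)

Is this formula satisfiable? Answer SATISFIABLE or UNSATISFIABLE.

SATISFIABLE

Try p1 = False.
  then p4 is forced to False.
  then p5 is forced to True.
  then p2 is forced to True.
p3 is now unconstrained; take p3 = False.
Every clause has at least one true literal under this assignment.
So p1 = F, p2 = T, p3 = F, p4 = F, p5 = T is a satisfying assignment.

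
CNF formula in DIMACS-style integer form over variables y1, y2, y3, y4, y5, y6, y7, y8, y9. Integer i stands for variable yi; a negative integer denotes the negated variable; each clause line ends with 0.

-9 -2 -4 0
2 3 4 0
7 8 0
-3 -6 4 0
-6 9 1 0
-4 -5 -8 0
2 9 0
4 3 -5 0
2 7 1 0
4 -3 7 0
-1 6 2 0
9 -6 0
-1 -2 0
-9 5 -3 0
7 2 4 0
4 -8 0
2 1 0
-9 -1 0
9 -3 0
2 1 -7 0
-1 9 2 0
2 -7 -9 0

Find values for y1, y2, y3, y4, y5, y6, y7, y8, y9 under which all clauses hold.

Branch on y1: take y1 = False.
  then y2 is forced to True.
Set y3 = True and propagate.
  then y9 is forced to True.
  then y4 is forced to False.
  then y6 is forced to False.
  then y7 is forced to True.
  then y5 is forced to True.
  then y8 is forced to False.
Check each clause:
  1. (!y4 || !y2 || !y9) — !y4 is true.
  2. (y3 || y2 || y4) — y2 is true.
  3. (y8 || y7) — y7 is true.
  4. (!y6 || y4 || !y3) — !y6 is true.
  5. (!y6 || y1 || y9) — y9 is true.
  6. (!y4 || !y8 || !y5) — !y8 is true.
  7. (y2 || y9) — y9 is true.
  8. (y4 || y3 || !y5) — y3 is true.
  9. (y7 || y2 || y1) — y2 is true.
  10. (y4 || y7 || !y3) — y7 is true.
  11. (y2 || y6 || !y1) — y2 is true.
  12. (!y6 || y9) — y9 is true.
  13. (!y1 || !y2) — !y1 is true.
  14. (!y9 || y5 || !y3) — y5 is true.
  15. (y7 || y2 || y4) — y2 is true.
  16. (!y8 || y4) — !y8 is true.
  17. (y1 || y2) — y2 is true.
  18. (!y9 || !y1) — !y1 is true.
  19. (!y3 || y9) — y9 is true.
  20. (!y7 || y1 || y2) — y2 is true.
  21. (!y1 || y2 || y9) — y9 is true.
  22. (y2 || !y9 || !y7) — y2 is true.

y1=0, y2=1, y3=1, y4=0, y5=1, y6=0, y7=1, y8=0, y9=1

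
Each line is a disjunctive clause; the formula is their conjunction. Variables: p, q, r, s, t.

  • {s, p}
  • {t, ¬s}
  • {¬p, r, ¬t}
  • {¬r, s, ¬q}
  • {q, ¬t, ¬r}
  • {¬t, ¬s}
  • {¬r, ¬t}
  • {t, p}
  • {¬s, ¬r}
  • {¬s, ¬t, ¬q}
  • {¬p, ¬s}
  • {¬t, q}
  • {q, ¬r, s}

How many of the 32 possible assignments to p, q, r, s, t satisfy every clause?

2

Satisfying assignments:
  p=1 q=0 r=0 s=0 t=0
  p=1 q=1 r=0 s=0 t=0
That's 2 in total.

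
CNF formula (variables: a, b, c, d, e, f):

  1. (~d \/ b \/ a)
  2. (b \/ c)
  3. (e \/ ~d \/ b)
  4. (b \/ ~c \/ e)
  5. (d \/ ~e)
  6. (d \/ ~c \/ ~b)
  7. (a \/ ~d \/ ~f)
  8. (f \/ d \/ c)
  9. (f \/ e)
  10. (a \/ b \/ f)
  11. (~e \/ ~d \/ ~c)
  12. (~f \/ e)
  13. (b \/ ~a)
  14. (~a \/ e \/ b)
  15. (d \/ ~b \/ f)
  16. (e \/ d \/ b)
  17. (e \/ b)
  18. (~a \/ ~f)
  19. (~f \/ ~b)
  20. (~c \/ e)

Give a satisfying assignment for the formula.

Branch on a: take a = True.
  then b is forced to True.
  then f is forced to False.
  then e is forced to True.
  then d is forced to True.
  then c is forced to False.
Every clause has at least one true literal under this assignment.

a = 1, b = 1, c = 0, d = 1, e = 1, f = 0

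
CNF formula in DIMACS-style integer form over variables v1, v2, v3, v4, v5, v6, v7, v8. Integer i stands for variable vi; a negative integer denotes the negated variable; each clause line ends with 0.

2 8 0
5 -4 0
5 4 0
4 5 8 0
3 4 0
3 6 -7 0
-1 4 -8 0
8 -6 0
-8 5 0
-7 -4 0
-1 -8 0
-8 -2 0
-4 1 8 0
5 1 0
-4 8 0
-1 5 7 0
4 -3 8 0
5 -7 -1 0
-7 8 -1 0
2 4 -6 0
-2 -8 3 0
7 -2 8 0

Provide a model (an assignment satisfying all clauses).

v5 occurs only positively in the remaining clauses — set v5 = True.
Try v1 = False.
The remaining clauses are satisfied by v2 = False, v3 = True, v4 = True, v6 = True, v7 = False, v8 = True.

v1=F  v2=F  v3=T  v4=T  v5=T  v6=T  v7=F  v8=T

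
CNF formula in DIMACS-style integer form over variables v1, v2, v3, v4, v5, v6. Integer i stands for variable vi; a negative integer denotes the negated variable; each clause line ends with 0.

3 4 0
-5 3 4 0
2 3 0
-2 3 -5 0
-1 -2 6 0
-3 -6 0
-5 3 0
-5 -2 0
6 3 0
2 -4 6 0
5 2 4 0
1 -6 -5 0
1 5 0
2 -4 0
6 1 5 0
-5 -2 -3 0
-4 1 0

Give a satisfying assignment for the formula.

v1=F, v2=F, v3=T, v4=F, v5=T, v6=F

Check each clause:
  1. (v3 | v4) — v3 is true.
  2. (v3 | v4 | ~v5) — v3 is true.
  3. (v3 | v2) — v3 is true.
  4. (~v5 | ~v2 | v3) — v3 is true.
  5. (~v2 | v6 | ~v1) — ~v1 is true.
  6. (~v6 | ~v3) — ~v6 is true.
  7. (v3 | ~v5) — v3 is true.
  8. (~v5 | ~v2) — ~v2 is true.
  9. (v6 | v3) — v3 is true.
  10. (~v4 | v2 | v6) — ~v4 is true.
  11. (v5 | v2 | v4) — v5 is true.
  12. (~v6 | v1 | ~v5) — ~v6 is true.
  13. (v1 | v5) — v5 is true.
  14. (v2 | ~v4) — ~v4 is true.
  15. (v5 | v6 | v1) — v5 is true.
  16. (~v3 | ~v2 | ~v5) — ~v2 is true.
  17. (~v4 | v1) — ~v4 is true.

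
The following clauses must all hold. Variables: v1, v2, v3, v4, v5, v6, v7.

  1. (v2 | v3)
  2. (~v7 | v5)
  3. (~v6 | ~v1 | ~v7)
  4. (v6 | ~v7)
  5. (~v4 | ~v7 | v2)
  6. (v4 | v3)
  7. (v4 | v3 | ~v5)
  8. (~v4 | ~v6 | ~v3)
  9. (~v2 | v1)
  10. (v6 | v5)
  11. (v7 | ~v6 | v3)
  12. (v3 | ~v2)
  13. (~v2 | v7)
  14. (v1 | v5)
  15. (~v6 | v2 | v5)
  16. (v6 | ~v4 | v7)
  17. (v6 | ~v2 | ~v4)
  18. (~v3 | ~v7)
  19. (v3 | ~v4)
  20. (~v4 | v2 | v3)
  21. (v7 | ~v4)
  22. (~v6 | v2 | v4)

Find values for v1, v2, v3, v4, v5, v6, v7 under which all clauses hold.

Try v1 = False.
  then v2 is forced to False.
  then v3 is forced to True.
  then v5 is forced to True.
  then v7 is forced to False.
  then v4 is forced to False.
  then v6 is forced to False.
Check each clause:
  1. (v2 | v3) — v3 is true.
  2. (~v7 | v5) — ~v7 is true.
  3. (~v6 | ~v7 | ~v1) — ~v7 is true.
  4. (~v7 | v6) — ~v7 is true.
  5. (~v4 | ~v7 | v2) — ~v7 is true.
  6. (v3 | v4) — v3 is true.
  7. (v4 | ~v5 | v3) — v3 is true.
  8. (~v4 | ~v6 | ~v3) — ~v6 is true.
  9. (~v2 | v1) — ~v2 is true.
  10. (v6 | v5) — v5 is true.
  11. (v3 | ~v6 | v7) — ~v6 is true.
  12. (~v2 | v3) — v3 is true.
  13. (~v2 | v7) — ~v2 is true.
  14. (v1 | v5) — v5 is true.
  15. (~v6 | v5 | v2) — ~v6 is true.
  16. (~v4 | v6 | v7) — ~v4 is true.
  17. (~v2 | v6 | ~v4) — ~v4 is true.
  18. (~v3 | ~v7) — ~v7 is true.
  19. (v3 | ~v4) — v3 is true.
  20. (~v4 | v3 | v2) — v3 is true.
  21. (~v4 | v7) — ~v4 is true.
  22. (~v6 | v2 | v4) — ~v6 is true.

v1=0, v2=0, v3=1, v4=0, v5=1, v6=0, v7=0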